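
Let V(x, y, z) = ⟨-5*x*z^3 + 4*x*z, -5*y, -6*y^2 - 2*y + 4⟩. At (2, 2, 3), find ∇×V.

(∇×V)₁ = ∂V₃/∂y − ∂V₂/∂z = -12*y - 2
(∇×V)₂ = ∂V₁/∂z − ∂V₃/∂x = -15*x*z^2 + 4*x
(∇×V)₃ = ∂V₂/∂x − ∂V₁/∂y = 0
∇×V = (-12*y - 2, -15*x*z^2 + 4*x, 0)
At (2, 2, 3): (-26, -262, 0).

(-26, -262, 0)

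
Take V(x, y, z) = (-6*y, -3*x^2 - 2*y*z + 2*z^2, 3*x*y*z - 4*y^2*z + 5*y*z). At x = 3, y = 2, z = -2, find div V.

∂V₁/∂x = 0
∂V₂/∂y = -2*z
∂V₃/∂z = 3*x*y - 4*y^2 + 5*y
∇·V = 3*x*y - 4*y^2 + 5*y - 2*z
At (3, 2, -2): 16.

16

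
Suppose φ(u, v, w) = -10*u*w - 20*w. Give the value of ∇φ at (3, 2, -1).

(10, 0, -50)

∂φ/∂u = -10*w
∂φ/∂v = 0
∂φ/∂w = -10*u - 20
∇φ = (-10*w, 0, -10*u - 20)
At (3, 2, -1): (10, 0, -50).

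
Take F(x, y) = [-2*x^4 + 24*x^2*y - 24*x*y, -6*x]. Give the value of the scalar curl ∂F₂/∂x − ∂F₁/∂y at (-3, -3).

∂F₂/∂x = -6
∂F₁/∂y = 24*x^2 - 24*x
Scalar curl = -24*x^2 + 24*x - 6
At (-3, -3): -294.

-294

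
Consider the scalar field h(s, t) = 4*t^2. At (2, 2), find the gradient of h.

∂h/∂s = 0
∂h/∂t = 8*t
∇h = (0, 8*t)
At (2, 2): (0, 16).

(0, 16)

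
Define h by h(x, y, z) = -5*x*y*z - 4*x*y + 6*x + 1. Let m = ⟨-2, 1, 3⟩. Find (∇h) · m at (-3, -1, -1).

∂h/∂x = -5*y*z - 4*y + 6
∂h/∂y = -5*x*z - 4*x
∂h/∂z = -5*x*y
∇h at (-3, -1, -1) = (5, -3, -15)
∇h · m = (5)(-2) + (-3)(1) + (-15)(3) = -58

-58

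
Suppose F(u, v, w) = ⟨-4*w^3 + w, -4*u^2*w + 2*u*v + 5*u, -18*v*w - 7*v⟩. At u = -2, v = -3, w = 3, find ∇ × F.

(∇×F)₁ = ∂F₃/∂v − ∂F₂/∂w = 4*u^2 - 18*w - 7
(∇×F)₂ = ∂F₁/∂w − ∂F₃/∂u = -12*w^2 + 1
(∇×F)₃ = ∂F₂/∂u − ∂F₁/∂v = -8*u*w + 2*v + 5
∇×F = (4*u^2 - 18*w - 7, -12*w^2 + 1, -8*u*w + 2*v + 5)
At (-2, -3, 3): (-45, -107, 47).

(-45, -107, 47)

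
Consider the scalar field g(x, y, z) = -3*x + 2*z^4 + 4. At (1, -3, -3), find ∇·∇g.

∂²g/∂x² = 0
∂²g/∂y² = 0
∂²g/∂z² = 24*z^2
∇²g = 24*z^2
At (1, -3, -3): 216.

216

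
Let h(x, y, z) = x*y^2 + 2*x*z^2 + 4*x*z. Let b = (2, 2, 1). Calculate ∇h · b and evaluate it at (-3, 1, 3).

∂h/∂x = y^2 + 2*z^2 + 4*z
∂h/∂y = 2*x*y
∂h/∂z = 4*x*z + 4*x
∇h at (-3, 1, 3) = (31, -6, -48)
∇h · b = (31)(2) + (-6)(2) + (-48)(1) = 2

2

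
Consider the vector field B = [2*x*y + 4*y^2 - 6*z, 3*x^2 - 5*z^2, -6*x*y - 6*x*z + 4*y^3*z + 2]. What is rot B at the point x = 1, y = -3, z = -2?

(∇×B)₁ = ∂B₃/∂y − ∂B₂/∂z = -6*x + 12*y^2*z + 10*z
(∇×B)₂ = ∂B₁/∂z − ∂B₃/∂x = 6*y + 6*z - 6
(∇×B)₃ = ∂B₂/∂x − ∂B₁/∂y = 4*x - 8*y
∇×B = (-6*x + 12*y^2*z + 10*z, 6*y + 6*z - 6, 4*x - 8*y)
At (1, -3, -2): (-242, -36, 28).

(-242, -36, 28)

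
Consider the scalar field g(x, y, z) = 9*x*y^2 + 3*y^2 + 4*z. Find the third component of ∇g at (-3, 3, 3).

(∇g)_3 = ∂g/∂z = 4
At (-3, 3, 3): 4.

4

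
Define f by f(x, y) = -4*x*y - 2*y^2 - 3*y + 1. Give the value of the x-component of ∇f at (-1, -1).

4

(∇f)_1 = ∂f/∂x = -4*y
At (-1, -1): 4.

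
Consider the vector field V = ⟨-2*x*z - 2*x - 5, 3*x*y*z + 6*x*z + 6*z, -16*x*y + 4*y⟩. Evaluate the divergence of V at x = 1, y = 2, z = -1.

∂V₁/∂x = -2*z - 2
∂V₂/∂y = 3*x*z
∂V₃/∂z = 0
∇·V = 3*x*z - 2*z - 2
At (1, 2, -1): -3.

-3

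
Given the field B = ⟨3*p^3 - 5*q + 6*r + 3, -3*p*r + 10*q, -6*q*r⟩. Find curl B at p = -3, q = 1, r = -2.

(3, 6, 11)

(∇×B)₁ = ∂B₃/∂q − ∂B₂/∂r = 3*p - 6*r
(∇×B)₂ = ∂B₁/∂r − ∂B₃/∂p = 6
(∇×B)₃ = ∂B₂/∂p − ∂B₁/∂q = -3*r + 5
∇×B = (3*p - 6*r, 6, -3*r + 5)
At (-3, 1, -2): (3, 6, 11).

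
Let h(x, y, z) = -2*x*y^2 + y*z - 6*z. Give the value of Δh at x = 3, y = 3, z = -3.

∂²h/∂x² = 0
∂²h/∂y² = -4*x
∂²h/∂z² = 0
∇²h = -4*x
At (3, 3, -3): -12.

-12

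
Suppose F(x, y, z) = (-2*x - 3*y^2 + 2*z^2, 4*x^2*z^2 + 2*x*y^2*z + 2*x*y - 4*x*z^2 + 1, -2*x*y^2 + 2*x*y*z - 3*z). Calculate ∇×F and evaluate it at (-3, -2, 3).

(-306, 32, -244)

(∇×F)₁ = ∂F₃/∂y − ∂F₂/∂z = -8*x^2*z - 2*x*y^2 - 4*x*y + 10*x*z
(∇×F)₂ = ∂F₁/∂z − ∂F₃/∂x = 2*y^2 - 2*y*z + 4*z
(∇×F)₃ = ∂F₂/∂x − ∂F₁/∂y = 8*x*z^2 + 2*y^2*z + 8*y - 4*z^2
∇×F = (-8*x^2*z - 2*x*y^2 - 4*x*y + 10*x*z, 2*y^2 - 2*y*z + 4*z, 8*x*z^2 + 2*y^2*z + 8*y - 4*z^2)
At (-3, -2, 3): (-306, 32, -244).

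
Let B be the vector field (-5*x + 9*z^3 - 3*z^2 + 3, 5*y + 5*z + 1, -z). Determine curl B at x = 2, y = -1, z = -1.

(∇×B)₁ = ∂B₃/∂y − ∂B₂/∂z = -5
(∇×B)₂ = ∂B₁/∂z − ∂B₃/∂x = 27*z^2 - 6*z
(∇×B)₃ = ∂B₂/∂x − ∂B₁/∂y = 0
∇×B = (-5, 27*z^2 - 6*z, 0)
At (2, -1, -1): (-5, 33, 0).

(-5, 33, 0)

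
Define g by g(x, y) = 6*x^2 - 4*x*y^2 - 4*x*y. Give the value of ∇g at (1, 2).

∂g/∂x = 12*x - 4*y^2 - 4*y
∂g/∂y = -8*x*y - 4*x
∇g = (12*x - 4*y^2 - 4*y, -8*x*y - 4*x)
At (1, 2): (-12, -20).

(-12, -20)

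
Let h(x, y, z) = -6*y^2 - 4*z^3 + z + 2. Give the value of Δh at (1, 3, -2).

36

∂²h/∂x² = 0
∂²h/∂y² = -12
∂²h/∂z² = -24*z
∇²h = -24*z - 12
At (1, 3, -2): 36.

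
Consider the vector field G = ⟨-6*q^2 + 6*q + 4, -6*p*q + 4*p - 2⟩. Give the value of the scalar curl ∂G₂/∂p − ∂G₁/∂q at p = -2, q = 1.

4

∂G₂/∂p = -6*q + 4
∂G₁/∂q = -12*q + 6
Scalar curl = 6*q - 2
At (-2, 1): 4.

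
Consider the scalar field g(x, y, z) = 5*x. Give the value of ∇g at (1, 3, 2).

(5, 0, 0)

∂g/∂x = 5
∂g/∂y = 0
∂g/∂z = 0
∇g = (5, 0, 0)
At (1, 3, 2): (5, 0, 0).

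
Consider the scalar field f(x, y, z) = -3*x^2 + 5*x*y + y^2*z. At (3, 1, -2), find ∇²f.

∂²f/∂x² = -6
∂²f/∂y² = 2*z
∂²f/∂z² = 0
∇²f = 2*z - 6
At (3, 1, -2): -10.

-10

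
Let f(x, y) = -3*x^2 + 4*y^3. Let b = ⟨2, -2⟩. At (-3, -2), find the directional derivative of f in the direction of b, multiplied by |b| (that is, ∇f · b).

-60

∂f/∂x = -6*x
∂f/∂y = 12*y^2
∇f at (-3, -2) = (18, 48)
∇f · b = (18)(2) + (48)(-2) = -60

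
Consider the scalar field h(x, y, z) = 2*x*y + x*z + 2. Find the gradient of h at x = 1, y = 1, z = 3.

(5, 2, 1)

∂h/∂x = 2*y + z
∂h/∂y = 2*x
∂h/∂z = x
∇h = (2*y + z, 2*x, x)
At (1, 1, 3): (5, 2, 1).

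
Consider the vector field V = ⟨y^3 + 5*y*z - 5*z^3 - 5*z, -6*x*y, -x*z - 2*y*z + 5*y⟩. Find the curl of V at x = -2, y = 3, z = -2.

(9, -52, -35)

(∇×V)₁ = ∂V₃/∂y − ∂V₂/∂z = -2*z + 5
(∇×V)₂ = ∂V₁/∂z − ∂V₃/∂x = 5*y - 15*z^2 + z - 5
(∇×V)₃ = ∂V₂/∂x − ∂V₁/∂y = -3*y^2 - 6*y - 5*z
∇×V = (-2*z + 5, 5*y - 15*z^2 + z - 5, -3*y^2 - 6*y - 5*z)
At (-2, 3, -2): (9, -52, -35).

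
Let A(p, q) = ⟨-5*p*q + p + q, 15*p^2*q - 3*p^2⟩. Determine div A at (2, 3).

46

∂A₁/∂p = -5*q + 1
∂A₂/∂q = 15*p^2
∇·A = 15*p^2 - 5*q + 1
At (2, 3): 46.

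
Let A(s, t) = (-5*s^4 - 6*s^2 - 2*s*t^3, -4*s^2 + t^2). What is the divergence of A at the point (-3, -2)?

588

∂A₁/∂s = -20*s^3 - 12*s - 2*t^3
∂A₂/∂t = 2*t
∇·A = -20*s^3 - 12*s - 2*t^3 + 2*t
At (-3, -2): 588.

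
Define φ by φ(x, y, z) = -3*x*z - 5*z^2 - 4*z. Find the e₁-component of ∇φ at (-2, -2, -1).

(∇φ)_1 = ∂φ/∂x = -3*z
At (-2, -2, -1): 3.

3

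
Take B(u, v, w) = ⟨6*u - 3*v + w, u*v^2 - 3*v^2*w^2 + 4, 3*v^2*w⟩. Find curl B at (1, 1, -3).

(-36, 1, 4)

(∇×B)₁ = ∂B₃/∂v − ∂B₂/∂w = 6*v^2*w + 6*v*w
(∇×B)₂ = ∂B₁/∂w − ∂B₃/∂u = 1
(∇×B)₃ = ∂B₂/∂u − ∂B₁/∂v = v^2 + 3
∇×B = (6*v^2*w + 6*v*w, 1, v^2 + 3)
At (1, 1, -3): (-36, 1, 4).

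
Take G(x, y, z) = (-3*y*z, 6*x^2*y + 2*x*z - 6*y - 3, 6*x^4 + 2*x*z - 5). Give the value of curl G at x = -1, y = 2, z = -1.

(2, 20, -29)

(∇×G)₁ = ∂G₃/∂y − ∂G₂/∂z = -2*x
(∇×G)₂ = ∂G₁/∂z − ∂G₃/∂x = -24*x^3 - 3*y - 2*z
(∇×G)₃ = ∂G₂/∂x − ∂G₁/∂y = 12*x*y + 5*z
∇×G = (-2*x, -24*x^3 - 3*y - 2*z, 12*x*y + 5*z)
At (-1, 2, -1): (2, 20, -29).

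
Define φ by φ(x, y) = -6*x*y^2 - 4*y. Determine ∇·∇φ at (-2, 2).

∂²φ/∂x² = 0
∂²φ/∂y² = -12*x
∇²φ = -12*x
At (-2, 2): 24.

24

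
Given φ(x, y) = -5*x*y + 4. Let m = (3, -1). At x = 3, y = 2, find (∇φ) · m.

∂φ/∂x = -5*y
∂φ/∂y = -5*x
∇φ at (3, 2) = (-10, -15)
∇φ · m = (-10)(3) + (-15)(-1) = -15

-15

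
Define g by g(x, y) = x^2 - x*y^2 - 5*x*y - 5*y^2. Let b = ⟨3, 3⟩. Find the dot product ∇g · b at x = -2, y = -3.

90

∂g/∂x = 2*x - y^2 - 5*y
∂g/∂y = -2*x*y - 5*x - 10*y
∇g at (-2, -3) = (2, 28)
∇g · b = (2)(3) + (28)(3) = 90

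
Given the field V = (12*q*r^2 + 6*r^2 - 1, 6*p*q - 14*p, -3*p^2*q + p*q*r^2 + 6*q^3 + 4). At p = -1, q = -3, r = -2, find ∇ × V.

(∇×V)₁ = ∂V₃/∂q − ∂V₂/∂r = -3*p^2 + p*r^2 + 18*q^2
(∇×V)₂ = ∂V₁/∂r − ∂V₃/∂p = 6*p*q - q*r^2 + 24*q*r + 12*r
(∇×V)₃ = ∂V₂/∂p − ∂V₁/∂q = 6*q - 12*r^2 - 14
∇×V = (-3*p^2 + p*r^2 + 18*q^2, 6*p*q - q*r^2 + 24*q*r + 12*r, 6*q - 12*r^2 - 14)
At (-1, -3, -2): (155, 150, -80).

(155, 150, -80)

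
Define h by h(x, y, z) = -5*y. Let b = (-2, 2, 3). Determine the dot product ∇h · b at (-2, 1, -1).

∂h/∂x = 0
∂h/∂y = -5
∂h/∂z = 0
∇h at (-2, 1, -1) = (0, -5, 0)
∇h · b = (0)(-2) + (-5)(2) + (0)(3) = -10

-10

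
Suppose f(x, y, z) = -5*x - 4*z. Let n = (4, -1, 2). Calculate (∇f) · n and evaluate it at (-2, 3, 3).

-28

∂f/∂x = -5
∂f/∂y = 0
∂f/∂z = -4
∇f at (-2, 3, 3) = (-5, 0, -4)
∇f · n = (-5)(4) + (0)(-1) + (-4)(2) = -28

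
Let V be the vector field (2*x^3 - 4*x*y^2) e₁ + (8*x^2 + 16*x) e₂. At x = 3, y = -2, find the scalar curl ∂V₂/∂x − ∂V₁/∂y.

16

∂V₂/∂x = 16*x + 16
∂V₁/∂y = -8*x*y
Scalar curl = 8*x*y + 16*x + 16
At (3, -2): 16.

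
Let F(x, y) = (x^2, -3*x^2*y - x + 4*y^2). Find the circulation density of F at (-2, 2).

23

∂F₂/∂x = -6*x*y - 1
∂F₁/∂y = 0
Scalar curl = -6*x*y - 1
At (-2, 2): 23.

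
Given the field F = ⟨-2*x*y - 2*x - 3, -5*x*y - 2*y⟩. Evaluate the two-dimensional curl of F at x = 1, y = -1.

∂F₂/∂x = -5*y
∂F₁/∂y = -2*x
Scalar curl = 2*x - 5*y
At (1, -1): 7.

7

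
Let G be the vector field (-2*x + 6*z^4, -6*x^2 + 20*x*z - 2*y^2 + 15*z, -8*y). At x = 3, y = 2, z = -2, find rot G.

(-83, -192, -76)

(∇×G)₁ = ∂G₃/∂y − ∂G₂/∂z = -20*x - 23
(∇×G)₂ = ∂G₁/∂z − ∂G₃/∂x = 24*z^3
(∇×G)₃ = ∂G₂/∂x − ∂G₁/∂y = -12*x + 20*z
∇×G = (-20*x - 23, 24*z^3, -12*x + 20*z)
At (3, 2, -2): (-83, -192, -76).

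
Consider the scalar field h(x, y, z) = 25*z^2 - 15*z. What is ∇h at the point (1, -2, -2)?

∂h/∂x = 0
∂h/∂y = 0
∂h/∂z = 50*z - 15
∇h = (0, 0, 50*z - 15)
At (1, -2, -2): (0, 0, -115).

(0, 0, -115)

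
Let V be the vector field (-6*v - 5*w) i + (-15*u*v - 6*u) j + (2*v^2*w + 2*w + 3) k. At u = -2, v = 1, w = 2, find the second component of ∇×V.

-5

(∇×V)_2 = ∂V₁/∂w − ∂V₃/∂u
= -5 − (0)
= -5
At (-2, 1, 2): -5.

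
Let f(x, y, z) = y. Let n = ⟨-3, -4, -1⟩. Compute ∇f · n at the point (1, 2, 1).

-4

∂f/∂x = 0
∂f/∂y = 1
∂f/∂z = 0
∇f at (1, 2, 1) = (0, 1, 0)
∇f · n = (0)(-3) + (1)(-4) + (0)(-1) = -4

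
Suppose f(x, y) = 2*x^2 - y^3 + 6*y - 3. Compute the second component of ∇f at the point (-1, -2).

-6

(∇f)_2 = ∂f/∂y = -3*y^2 + 6
At (-1, -2): -6.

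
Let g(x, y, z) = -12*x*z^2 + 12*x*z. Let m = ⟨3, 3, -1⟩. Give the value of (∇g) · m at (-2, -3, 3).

-336

∂g/∂x = -12*z^2 + 12*z
∂g/∂y = 0
∂g/∂z = -24*x*z + 12*x
∇g at (-2, -3, 3) = (-72, 0, 120)
∇g · m = (-72)(3) + (0)(3) + (120)(-1) = -336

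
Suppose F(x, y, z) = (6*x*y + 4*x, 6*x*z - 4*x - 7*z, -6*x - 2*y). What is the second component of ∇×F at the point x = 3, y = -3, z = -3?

(∇×F)_2 = ∂F₁/∂z − ∂F₃/∂x
= 0 − (-6)
= 6
At (3, -3, -3): 6.

6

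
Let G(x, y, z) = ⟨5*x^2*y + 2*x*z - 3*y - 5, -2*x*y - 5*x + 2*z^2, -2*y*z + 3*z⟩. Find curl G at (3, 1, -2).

(12, 6, -49)

(∇×G)₁ = ∂G₃/∂y − ∂G₂/∂z = -6*z
(∇×G)₂ = ∂G₁/∂z − ∂G₃/∂x = 2*x
(∇×G)₃ = ∂G₂/∂x − ∂G₁/∂y = -5*x^2 - 2*y - 2
∇×G = (-6*z, 2*x, -5*x^2 - 2*y - 2)
At (3, 1, -2): (12, 6, -49).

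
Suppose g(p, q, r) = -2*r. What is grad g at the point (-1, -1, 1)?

∂g/∂p = 0
∂g/∂q = 0
∂g/∂r = -2
∇g = (0, 0, -2)
At (-1, -1, 1): (0, 0, -2).

(0, 0, -2)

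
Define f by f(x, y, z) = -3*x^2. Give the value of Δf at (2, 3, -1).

∂²f/∂x² = -6
∂²f/∂y² = 0
∂²f/∂z² = 0
∇²f = -6
At (2, 3, -1): -6.

-6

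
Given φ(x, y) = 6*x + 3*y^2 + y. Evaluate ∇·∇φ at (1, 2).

6

∂²φ/∂x² = 0
∂²φ/∂y² = 6
∇²φ = 6
At (1, 2): 6.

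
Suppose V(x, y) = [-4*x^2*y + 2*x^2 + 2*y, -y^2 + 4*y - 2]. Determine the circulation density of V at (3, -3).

∂V₂/∂x = 0
∂V₁/∂y = -4*x^2 + 2
Scalar curl = 4*x^2 - 2
At (3, -3): 34.

34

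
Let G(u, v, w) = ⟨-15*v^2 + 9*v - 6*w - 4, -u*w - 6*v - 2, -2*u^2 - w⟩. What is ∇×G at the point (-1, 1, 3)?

(∇×G)₁ = ∂G₃/∂v − ∂G₂/∂w = u
(∇×G)₂ = ∂G₁/∂w − ∂G₃/∂u = 4*u - 6
(∇×G)₃ = ∂G₂/∂u − ∂G₁/∂v = 30*v - w - 9
∇×G = (u, 4*u - 6, 30*v - w - 9)
At (-1, 1, 3): (-1, -10, 18).

(-1, -10, 18)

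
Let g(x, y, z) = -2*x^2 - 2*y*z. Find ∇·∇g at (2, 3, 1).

-4

∂²g/∂x² = -4
∂²g/∂y² = 0
∂²g/∂z² = 0
∇²g = -4
At (2, 3, 1): -4.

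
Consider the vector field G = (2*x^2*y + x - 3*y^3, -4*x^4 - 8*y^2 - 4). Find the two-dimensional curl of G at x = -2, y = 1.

129

∂G₂/∂x = -16*x^3
∂G₁/∂y = 2*x^2 - 9*y^2
Scalar curl = -16*x^3 - 2*x^2 + 9*y^2
At (-2, 1): 129.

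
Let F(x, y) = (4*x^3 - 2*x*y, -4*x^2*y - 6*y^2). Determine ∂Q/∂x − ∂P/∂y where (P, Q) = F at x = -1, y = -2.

-18

∂F₂/∂x = -8*x*y
∂F₁/∂y = -2*x
Scalar curl = -8*x*y + 2*x
At (-1, -2): -18.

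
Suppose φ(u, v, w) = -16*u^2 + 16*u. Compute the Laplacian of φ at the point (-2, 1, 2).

∂²φ/∂u² = -32
∂²φ/∂v² = 0
∂²φ/∂w² = 0
∇²φ = -32
At (-2, 1, 2): -32.

-32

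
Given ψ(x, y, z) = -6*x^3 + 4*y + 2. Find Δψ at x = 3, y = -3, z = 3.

∂²ψ/∂x² = -36*x
∂²ψ/∂y² = 0
∂²ψ/∂z² = 0
∇²ψ = -36*x
At (3, -3, 3): -108.

-108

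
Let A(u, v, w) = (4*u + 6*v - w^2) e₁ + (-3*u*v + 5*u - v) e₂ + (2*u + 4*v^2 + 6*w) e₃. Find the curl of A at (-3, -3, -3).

(∇×A)₁ = ∂A₃/∂v − ∂A₂/∂w = 8*v
(∇×A)₂ = ∂A₁/∂w − ∂A₃/∂u = -2*w - 2
(∇×A)₃ = ∂A₂/∂u − ∂A₁/∂v = -3*v - 1
∇×A = (8*v, -2*w - 2, -3*v - 1)
At (-3, -3, -3): (-24, 4, 8).

(-24, 4, 8)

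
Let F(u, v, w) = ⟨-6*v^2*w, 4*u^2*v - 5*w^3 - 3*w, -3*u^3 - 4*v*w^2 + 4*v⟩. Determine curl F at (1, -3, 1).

(∇×F)₁ = ∂F₃/∂v − ∂F₂/∂w = 11*w^2 + 7
(∇×F)₂ = ∂F₁/∂w − ∂F₃/∂u = 9*u^2 - 6*v^2
(∇×F)₃ = ∂F₂/∂u − ∂F₁/∂v = 8*u*v + 12*v*w
∇×F = (11*w^2 + 7, 9*u^2 - 6*v^2, 8*u*v + 12*v*w)
At (1, -3, 1): (18, -45, -60).

(18, -45, -60)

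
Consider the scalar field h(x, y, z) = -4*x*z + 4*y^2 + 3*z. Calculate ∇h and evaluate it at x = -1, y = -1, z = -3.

∂h/∂x = -4*z
∂h/∂y = 8*y
∂h/∂z = -4*x + 3
∇h = (-4*z, 8*y, -4*x + 3)
At (-1, -1, -3): (12, -8, 7).

(12, -8, 7)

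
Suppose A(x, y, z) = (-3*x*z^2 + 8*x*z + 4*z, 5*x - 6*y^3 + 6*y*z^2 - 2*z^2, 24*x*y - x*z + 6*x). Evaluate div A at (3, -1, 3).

∂A₁/∂x = -3*z^2 + 8*z
∂A₂/∂y = -18*y^2 + 6*z^2
∂A₃/∂z = -x
∇·A = -x - 18*y^2 + 3*z^2 + 8*z
At (3, -1, 3): 30.

30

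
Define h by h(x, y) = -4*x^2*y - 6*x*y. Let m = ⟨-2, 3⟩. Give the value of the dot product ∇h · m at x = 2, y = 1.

-40

∂h/∂x = -8*x*y - 6*y
∂h/∂y = -4*x^2 - 6*x
∇h at (2, 1) = (-22, -28)
∇h · m = (-22)(-2) + (-28)(3) = -40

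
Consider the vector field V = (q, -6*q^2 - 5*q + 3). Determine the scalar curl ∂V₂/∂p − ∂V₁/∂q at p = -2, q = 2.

-1

∂V₂/∂p = 0
∂V₁/∂q = 1
Scalar curl = -1
At (-2, 2): -1.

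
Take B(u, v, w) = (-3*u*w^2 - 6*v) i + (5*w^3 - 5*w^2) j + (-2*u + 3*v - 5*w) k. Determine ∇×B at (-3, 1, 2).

(∇×B)₁ = ∂B₃/∂v − ∂B₂/∂w = -15*w^2 + 10*w + 3
(∇×B)₂ = ∂B₁/∂w − ∂B₃/∂u = -6*u*w + 2
(∇×B)₃ = ∂B₂/∂u − ∂B₁/∂v = 6
∇×B = (-15*w^2 + 10*w + 3, -6*u*w + 2, 6)
At (-3, 1, 2): (-37, 38, 6).

(-37, 38, 6)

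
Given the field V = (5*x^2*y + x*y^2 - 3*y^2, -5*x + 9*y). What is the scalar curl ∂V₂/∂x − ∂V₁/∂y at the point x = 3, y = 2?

∂V₂/∂x = -5
∂V₁/∂y = 5*x^2 + 2*x*y - 6*y
Scalar curl = -5*x^2 - 2*x*y + 6*y - 5
At (3, 2): -50.

-50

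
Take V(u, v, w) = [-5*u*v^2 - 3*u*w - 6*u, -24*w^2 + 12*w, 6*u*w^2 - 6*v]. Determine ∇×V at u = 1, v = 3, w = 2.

(∇×V)₁ = ∂V₃/∂v − ∂V₂/∂w = 48*w - 18
(∇×V)₂ = ∂V₁/∂w − ∂V₃/∂u = -3*u - 6*w^2
(∇×V)₃ = ∂V₂/∂u − ∂V₁/∂v = 10*u*v
∇×V = (48*w - 18, -3*u - 6*w^2, 10*u*v)
At (1, 3, 2): (78, -27, 30).

(78, -27, 30)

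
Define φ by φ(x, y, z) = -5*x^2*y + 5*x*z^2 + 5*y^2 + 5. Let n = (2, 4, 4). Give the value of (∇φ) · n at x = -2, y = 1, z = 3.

-150

∂φ/∂x = -10*x*y + 5*z^2
∂φ/∂y = -5*x^2 + 10*y
∂φ/∂z = 10*x*z
∇φ at (-2, 1, 3) = (65, -10, -60)
∇φ · n = (65)(2) + (-10)(4) + (-60)(4) = -150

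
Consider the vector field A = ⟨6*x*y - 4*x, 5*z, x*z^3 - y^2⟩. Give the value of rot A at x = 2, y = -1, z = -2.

(∇×A)₁ = ∂A₃/∂y − ∂A₂/∂z = -2*y - 5
(∇×A)₂ = ∂A₁/∂z − ∂A₃/∂x = -z^3
(∇×A)₃ = ∂A₂/∂x − ∂A₁/∂y = -6*x
∇×A = (-2*y - 5, -z^3, -6*x)
At (2, -1, -2): (-3, 8, -12).

(-3, 8, -12)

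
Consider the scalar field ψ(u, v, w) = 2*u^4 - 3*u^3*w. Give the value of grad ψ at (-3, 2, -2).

∂ψ/∂u = 8*u^3 - 9*u^2*w
∂ψ/∂v = 0
∂ψ/∂w = -3*u^3
∇ψ = (8*u^3 - 9*u^2*w, 0, -3*u^3)
At (-3, 2, -2): (-54, 0, 81).

(-54, 0, 81)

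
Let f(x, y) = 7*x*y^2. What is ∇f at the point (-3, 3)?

∂f/∂x = 7*y^2
∂f/∂y = 14*x*y
∇f = (7*y^2, 14*x*y)
At (-3, 3): (63, -126).

(63, -126)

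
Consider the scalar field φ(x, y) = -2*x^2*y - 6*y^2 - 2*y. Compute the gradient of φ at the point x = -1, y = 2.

(8, -28)

∂φ/∂x = -4*x*y
∂φ/∂y = -2*x^2 - 12*y - 2
∇φ = (-4*x*y, -2*x^2 - 12*y - 2)
At (-1, 2): (8, -28).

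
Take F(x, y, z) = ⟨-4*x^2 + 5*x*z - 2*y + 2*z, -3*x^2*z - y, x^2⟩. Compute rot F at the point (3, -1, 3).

(27, 11, -52)

(∇×F)₁ = ∂F₃/∂y − ∂F₂/∂z = 3*x^2
(∇×F)₂ = ∂F₁/∂z − ∂F₃/∂x = 3*x + 2
(∇×F)₃ = ∂F₂/∂x − ∂F₁/∂y = -6*x*z + 2
∇×F = (3*x^2, 3*x + 2, -6*x*z + 2)
At (3, -1, 3): (27, 11, -52).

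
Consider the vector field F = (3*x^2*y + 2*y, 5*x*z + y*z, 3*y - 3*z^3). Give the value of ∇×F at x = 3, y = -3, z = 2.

(∇×F)₁ = ∂F₃/∂y − ∂F₂/∂z = -5*x - y + 3
(∇×F)₂ = ∂F₁/∂z − ∂F₃/∂x = 0
(∇×F)₃ = ∂F₂/∂x − ∂F₁/∂y = -3*x^2 + 5*z - 2
∇×F = (-5*x - y + 3, 0, -3*x^2 + 5*z - 2)
At (3, -3, 2): (-9, 0, -19).

(-9, 0, -19)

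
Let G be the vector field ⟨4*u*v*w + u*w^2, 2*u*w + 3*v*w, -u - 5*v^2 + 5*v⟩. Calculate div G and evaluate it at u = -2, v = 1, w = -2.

∂G₁/∂u = 4*v*w + w^2
∂G₂/∂v = 3*w
∂G₃/∂w = 0
∇·G = 4*v*w + w^2 + 3*w
At (-2, 1, -2): -10.

-10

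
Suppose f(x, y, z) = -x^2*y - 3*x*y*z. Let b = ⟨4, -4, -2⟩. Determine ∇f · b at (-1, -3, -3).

-74

∂f/∂x = -2*x*y - 3*y*z
∂f/∂y = -x^2 - 3*x*z
∂f/∂z = -3*x*y
∇f at (-1, -3, -3) = (-33, -10, -9)
∇f · b = (-33)(4) + (-10)(-4) + (-9)(-2) = -74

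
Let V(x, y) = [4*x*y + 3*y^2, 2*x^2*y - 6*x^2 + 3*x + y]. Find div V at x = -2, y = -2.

1

∂V₁/∂x = 4*y
∂V₂/∂y = 2*x^2 + 1
∇·V = 2*x^2 + 4*y + 1
At (-2, -2): 1.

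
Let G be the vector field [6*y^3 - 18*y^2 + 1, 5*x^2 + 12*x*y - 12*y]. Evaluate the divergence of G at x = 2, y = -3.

∂G₁/∂x = 0
∂G₂/∂y = 12*x - 12
∇·G = 12*x - 12
At (2, -3): 12.

12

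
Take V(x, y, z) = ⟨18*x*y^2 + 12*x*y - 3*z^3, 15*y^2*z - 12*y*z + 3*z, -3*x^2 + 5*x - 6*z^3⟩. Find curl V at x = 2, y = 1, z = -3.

(-6, -74, -96)

(∇×V)₁ = ∂V₃/∂y − ∂V₂/∂z = -15*y^2 + 12*y - 3
(∇×V)₂ = ∂V₁/∂z − ∂V₃/∂x = 6*x - 9*z^2 - 5
(∇×V)₃ = ∂V₂/∂x − ∂V₁/∂y = -36*x*y - 12*x
∇×V = (-15*y^2 + 12*y - 3, 6*x - 9*z^2 - 5, -36*x*y - 12*x)
At (2, 1, -3): (-6, -74, -96).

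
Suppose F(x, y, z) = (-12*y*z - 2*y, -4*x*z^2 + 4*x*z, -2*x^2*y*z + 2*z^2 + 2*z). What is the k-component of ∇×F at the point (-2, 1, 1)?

14

(∇×F)_3 = ∂F₂/∂x − ∂F₁/∂y
= -4*z^2 + 4*z − (-12*z - 2)
= -4*z^2 + 16*z + 2
At (-2, 1, 1): 14.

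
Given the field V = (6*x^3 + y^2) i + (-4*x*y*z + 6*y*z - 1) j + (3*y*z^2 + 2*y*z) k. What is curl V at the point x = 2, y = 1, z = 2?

(18, 0, -10)

(∇×V)₁ = ∂V₃/∂y − ∂V₂/∂z = 4*x*y - 6*y + 3*z^2 + 2*z
(∇×V)₂ = ∂V₁/∂z − ∂V₃/∂x = 0
(∇×V)₃ = ∂V₂/∂x − ∂V₁/∂y = -4*y*z - 2*y
∇×V = (4*x*y - 6*y + 3*z^2 + 2*z, 0, -4*y*z - 2*y)
At (2, 1, 2): (18, 0, -10).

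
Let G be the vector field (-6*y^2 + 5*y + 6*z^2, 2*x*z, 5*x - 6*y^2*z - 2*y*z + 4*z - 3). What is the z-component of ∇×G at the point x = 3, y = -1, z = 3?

-11

(∇×G)_3 = ∂G₂/∂x − ∂G₁/∂y
= 2*z − (-12*y + 5)
= 12*y + 2*z - 5
At (3, -1, 3): -11.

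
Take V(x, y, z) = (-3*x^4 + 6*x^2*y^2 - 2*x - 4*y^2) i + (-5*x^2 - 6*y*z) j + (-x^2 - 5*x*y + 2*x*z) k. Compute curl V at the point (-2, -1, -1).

(∇×V)₁ = ∂V₃/∂y − ∂V₂/∂z = -5*x + 6*y
(∇×V)₂ = ∂V₁/∂z − ∂V₃/∂x = 2*x + 5*y - 2*z
(∇×V)₃ = ∂V₂/∂x − ∂V₁/∂y = -12*x^2*y - 10*x + 8*y
∇×V = (-5*x + 6*y, 2*x + 5*y - 2*z, -12*x^2*y - 10*x + 8*y)
At (-2, -1, -1): (4, -7, 60).

(4, -7, 60)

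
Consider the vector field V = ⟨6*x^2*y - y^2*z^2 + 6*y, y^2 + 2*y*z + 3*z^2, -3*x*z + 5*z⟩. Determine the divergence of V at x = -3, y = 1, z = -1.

-22

∂V₁/∂x = 12*x*y
∂V₂/∂y = 2*y + 2*z
∂V₃/∂z = -3*x + 5
∇·V = 12*x*y - 3*x + 2*y + 2*z + 5
At (-3, 1, -1): -22.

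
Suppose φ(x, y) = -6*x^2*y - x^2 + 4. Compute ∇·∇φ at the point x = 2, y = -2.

22

∂²φ/∂x² = -2*(6*y + 1)
∂²φ/∂y² = 0
∇²φ = -12*y - 2
At (2, -2): 22.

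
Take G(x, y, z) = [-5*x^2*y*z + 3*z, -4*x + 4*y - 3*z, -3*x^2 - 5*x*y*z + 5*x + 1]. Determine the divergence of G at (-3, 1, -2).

∂G₁/∂x = -10*x*y*z
∂G₂/∂y = 4
∂G₃/∂z = -5*x*y
∇·G = -10*x*y*z - 5*x*y + 4
At (-3, 1, -2): -41.

-41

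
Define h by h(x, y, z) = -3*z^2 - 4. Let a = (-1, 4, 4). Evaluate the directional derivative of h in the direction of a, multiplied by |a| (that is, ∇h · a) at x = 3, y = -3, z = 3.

-72

∂h/∂x = 0
∂h/∂y = 0
∂h/∂z = -6*z
∇h at (3, -3, 3) = (0, 0, -18)
∇h · a = (0)(-1) + (0)(4) + (-18)(4) = -72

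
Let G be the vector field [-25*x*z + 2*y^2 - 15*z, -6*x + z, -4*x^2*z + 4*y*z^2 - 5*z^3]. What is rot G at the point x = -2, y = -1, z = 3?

(35, -13, -2)

(∇×G)₁ = ∂G₃/∂y − ∂G₂/∂z = 4*z^2 - 1
(∇×G)₂ = ∂G₁/∂z − ∂G₃/∂x = 8*x*z - 25*x - 15
(∇×G)₃ = ∂G₂/∂x − ∂G₁/∂y = -4*y - 6
∇×G = (4*z^2 - 1, 8*x*z - 25*x - 15, -4*y - 6)
At (-2, -1, 3): (35, -13, -2).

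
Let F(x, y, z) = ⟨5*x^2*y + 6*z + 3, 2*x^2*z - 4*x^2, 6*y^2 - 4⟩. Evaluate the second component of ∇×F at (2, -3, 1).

(∇×F)_2 = ∂F₁/∂z − ∂F₃/∂x
= 6 − (0)
= 6
At (2, -3, 1): 6.

6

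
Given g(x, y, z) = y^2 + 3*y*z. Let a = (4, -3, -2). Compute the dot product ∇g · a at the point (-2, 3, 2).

∂g/∂x = 0
∂g/∂y = 2*y + 3*z
∂g/∂z = 3*y
∇g at (-2, 3, 2) = (0, 12, 9)
∇g · a = (0)(4) + (12)(-3) + (9)(-2) = -54

-54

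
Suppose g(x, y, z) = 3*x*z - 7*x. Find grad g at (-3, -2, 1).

∂g/∂x = 3*z - 7
∂g/∂y = 0
∂g/∂z = 3*x
∇g = (3*z - 7, 0, 3*x)
At (-3, -2, 1): (-4, 0, -9).

(-4, 0, -9)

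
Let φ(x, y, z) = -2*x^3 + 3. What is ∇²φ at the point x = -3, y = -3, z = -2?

36

∂²φ/∂x² = -12*x
∂²φ/∂y² = 0
∂²φ/∂z² = 0
∇²φ = -12*x
At (-3, -3, -2): 36.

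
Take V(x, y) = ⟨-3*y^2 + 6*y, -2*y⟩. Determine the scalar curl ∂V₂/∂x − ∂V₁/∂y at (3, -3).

-24

∂V₂/∂x = 0
∂V₁/∂y = -6*y + 6
Scalar curl = 6*y - 6
At (3, -3): -24.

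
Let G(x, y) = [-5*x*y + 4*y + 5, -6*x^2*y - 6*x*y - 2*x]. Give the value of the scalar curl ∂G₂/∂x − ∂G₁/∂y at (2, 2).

∂G₂/∂x = -12*x*y - 6*y - 2
∂G₁/∂y = -5*x + 4
Scalar curl = -12*x*y + 5*x - 6*y - 6
At (2, 2): -56.

-56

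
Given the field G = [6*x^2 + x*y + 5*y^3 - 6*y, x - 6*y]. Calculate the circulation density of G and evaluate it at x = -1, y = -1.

∂G₂/∂x = 1
∂G₁/∂y = x + 15*y^2 - 6
Scalar curl = -x - 15*y^2 + 7
At (-1, -1): -7.

-7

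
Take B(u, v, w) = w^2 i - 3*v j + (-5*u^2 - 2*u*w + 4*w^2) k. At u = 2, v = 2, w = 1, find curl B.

(∇×B)₁ = ∂B₃/∂v − ∂B₂/∂w = 0
(∇×B)₂ = ∂B₁/∂w − ∂B₃/∂u = 10*u + 4*w
(∇×B)₃ = ∂B₂/∂u − ∂B₁/∂v = 0
∇×B = (0, 10*u + 4*w, 0)
At (2, 2, 1): (0, 24, 0).

(0, 24, 0)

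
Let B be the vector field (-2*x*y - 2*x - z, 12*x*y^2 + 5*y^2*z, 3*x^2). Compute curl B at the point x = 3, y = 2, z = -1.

(-20, -19, 54)

(∇×B)₁ = ∂B₃/∂y − ∂B₂/∂z = -5*y^2
(∇×B)₂ = ∂B₁/∂z − ∂B₃/∂x = -6*x - 1
(∇×B)₃ = ∂B₂/∂x − ∂B₁/∂y = 2*x + 12*y^2
∇×B = (-5*y^2, -6*x - 1, 2*x + 12*y^2)
At (3, 2, -1): (-20, -19, 54).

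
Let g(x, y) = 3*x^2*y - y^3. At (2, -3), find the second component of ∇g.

(∇g)_2 = ∂g/∂y = 3*x^2 - 3*y^2
At (2, -3): -15.

-15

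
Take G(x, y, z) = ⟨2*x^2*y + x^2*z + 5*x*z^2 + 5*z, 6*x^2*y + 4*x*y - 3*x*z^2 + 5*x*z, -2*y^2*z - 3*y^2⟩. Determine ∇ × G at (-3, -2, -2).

(∇×G)₁ = ∂G₃/∂y − ∂G₂/∂z = 6*x*z - 5*x - 4*y*z - 6*y
(∇×G)₂ = ∂G₁/∂z − ∂G₃/∂x = x^2 + 10*x*z + 5
(∇×G)₃ = ∂G₂/∂x − ∂G₁/∂y = -2*x^2 + 12*x*y + 4*y - 3*z^2 + 5*z
∇×G = (6*x*z - 5*x - 4*y*z - 6*y, x^2 + 10*x*z + 5, -2*x^2 + 12*x*y + 4*y - 3*z^2 + 5*z)
At (-3, -2, -2): (47, 74, 24).

(47, 74, 24)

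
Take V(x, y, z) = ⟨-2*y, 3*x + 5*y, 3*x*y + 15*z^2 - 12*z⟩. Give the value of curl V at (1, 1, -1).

(∇×V)₁ = ∂V₃/∂y − ∂V₂/∂z = 3*x
(∇×V)₂ = ∂V₁/∂z − ∂V₃/∂x = -3*y
(∇×V)₃ = ∂V₂/∂x − ∂V₁/∂y = 5
∇×V = (3*x, -3*y, 5)
At (1, 1, -1): (3, -3, 5).

(3, -3, 5)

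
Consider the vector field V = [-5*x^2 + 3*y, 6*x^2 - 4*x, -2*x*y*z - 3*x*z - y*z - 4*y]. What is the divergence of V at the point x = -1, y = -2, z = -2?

11

∂V₁/∂x = -10*x
∂V₂/∂y = 0
∂V₃/∂z = -2*x*y - 3*x - y
∇·V = -2*x*y - 13*x - y
At (-1, -2, -2): 11.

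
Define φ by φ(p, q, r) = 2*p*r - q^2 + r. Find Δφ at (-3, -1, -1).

∂²φ/∂p² = 0
∂²φ/∂q² = -2
∂²φ/∂r² = 0
∇²φ = -2
At (-3, -1, -1): -2.

-2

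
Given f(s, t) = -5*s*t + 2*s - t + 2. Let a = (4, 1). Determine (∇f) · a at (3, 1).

-28

∂f/∂s = -5*t + 2
∂f/∂t = -5*s - 1
∇f at (3, 1) = (-3, -16)
∇f · a = (-3)(4) + (-16)(1) = -28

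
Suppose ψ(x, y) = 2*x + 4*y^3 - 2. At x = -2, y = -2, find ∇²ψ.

-48

∂²ψ/∂x² = 0
∂²ψ/∂y² = 24*y
∇²ψ = 24*y
At (-2, -2): -48.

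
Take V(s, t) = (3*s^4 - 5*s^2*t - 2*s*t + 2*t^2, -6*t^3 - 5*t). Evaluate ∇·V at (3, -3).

253

∂V₁/∂s = 12*s^3 - 10*s*t - 2*t
∂V₂/∂t = -18*t^2 - 5
∇·V = 12*s^3 - 10*s*t - 18*t^2 - 2*t - 5
At (3, -3): 253.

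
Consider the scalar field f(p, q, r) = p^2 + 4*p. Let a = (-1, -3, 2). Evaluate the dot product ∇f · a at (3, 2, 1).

-10

∂f/∂p = 2*p + 4
∂f/∂q = 0
∂f/∂r = 0
∇f at (3, 2, 1) = (10, 0, 0)
∇f · a = (10)(-1) + (0)(-3) + (0)(2) = -10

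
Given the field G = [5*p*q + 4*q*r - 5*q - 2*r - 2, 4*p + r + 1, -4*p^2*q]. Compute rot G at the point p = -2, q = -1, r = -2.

(-17, 10, 27)

(∇×G)₁ = ∂G₃/∂q − ∂G₂/∂r = -4*p^2 - 1
(∇×G)₂ = ∂G₁/∂r − ∂G₃/∂p = 8*p*q + 4*q - 2
(∇×G)₃ = ∂G₂/∂p − ∂G₁/∂q = -5*p - 4*r + 9
∇×G = (-4*p^2 - 1, 8*p*q + 4*q - 2, -5*p - 4*r + 9)
At (-2, -1, -2): (-17, 10, 27).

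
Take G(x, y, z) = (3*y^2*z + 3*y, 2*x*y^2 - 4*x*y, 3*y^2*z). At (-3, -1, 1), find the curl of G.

(∇×G)₁ = ∂G₃/∂y − ∂G₂/∂z = 6*y*z
(∇×G)₂ = ∂G₁/∂z − ∂G₃/∂x = 3*y^2
(∇×G)₃ = ∂G₂/∂x − ∂G₁/∂y = 2*y^2 - 6*y*z - 4*y - 3
∇×G = (6*y*z, 3*y^2, 2*y^2 - 6*y*z - 4*y - 3)
At (-3, -1, 1): (-6, 3, 9).

(-6, 3, 9)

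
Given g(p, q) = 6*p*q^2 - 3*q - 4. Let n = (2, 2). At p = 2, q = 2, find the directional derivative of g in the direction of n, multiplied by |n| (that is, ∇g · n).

138

∂g/∂p = 6*q^2
∂g/∂q = 12*p*q - 3
∇g at (2, 2) = (24, 45)
∇g · n = (24)(2) + (45)(2) = 138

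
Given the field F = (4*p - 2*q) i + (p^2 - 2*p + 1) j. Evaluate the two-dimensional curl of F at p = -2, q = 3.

∂F₂/∂p = 2*p - 2
∂F₁/∂q = -2
Scalar curl = 2*p
At (-2, 3): -4.

-4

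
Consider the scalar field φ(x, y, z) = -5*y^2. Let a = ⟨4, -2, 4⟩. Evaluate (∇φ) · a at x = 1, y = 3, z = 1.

∂φ/∂x = 0
∂φ/∂y = -10*y
∂φ/∂z = 0
∇φ at (1, 3, 1) = (0, -30, 0)
∇φ · a = (0)(4) + (-30)(-2) + (0)(4) = 60

60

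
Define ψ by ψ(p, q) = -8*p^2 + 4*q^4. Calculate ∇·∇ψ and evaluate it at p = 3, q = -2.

∂²ψ/∂p² = -16
∂²ψ/∂q² = 48*q^2
∇²ψ = 48*q^2 - 16
At (3, -2): 176.

176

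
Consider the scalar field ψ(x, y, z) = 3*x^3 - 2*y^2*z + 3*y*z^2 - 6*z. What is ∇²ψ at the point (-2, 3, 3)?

-30

∂²ψ/∂x² = 18*x
∂²ψ/∂y² = -4*z
∂²ψ/∂z² = 6*y
∇²ψ = 18*x + 6*y - 4*z
At (-2, 3, 3): -30.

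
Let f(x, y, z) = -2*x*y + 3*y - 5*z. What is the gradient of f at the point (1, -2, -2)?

∂f/∂x = -2*y
∂f/∂y = -2*x + 3
∂f/∂z = -5
∇f = (-2*y, -2*x + 3, -5)
At (1, -2, -2): (4, 1, -5).

(4, 1, -5)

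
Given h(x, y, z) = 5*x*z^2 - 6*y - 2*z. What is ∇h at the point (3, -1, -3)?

(45, -6, -92)

∂h/∂x = 5*z^2
∂h/∂y = -6
∂h/∂z = 10*x*z - 2
∇h = (5*z^2, -6, 10*x*z - 2)
At (3, -1, -3): (45, -6, -92).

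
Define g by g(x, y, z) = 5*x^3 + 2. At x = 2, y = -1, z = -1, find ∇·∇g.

60

∂²g/∂x² = 30*x
∂²g/∂y² = 0
∂²g/∂z² = 0
∇²g = 30*x
At (2, -1, -1): 60.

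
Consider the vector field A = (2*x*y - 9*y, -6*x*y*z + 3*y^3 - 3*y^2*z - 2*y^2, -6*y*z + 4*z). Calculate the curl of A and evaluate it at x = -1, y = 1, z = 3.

(∇×A)₁ = ∂A₃/∂y − ∂A₂/∂z = 6*x*y + 3*y^2 - 6*z
(∇×A)₂ = ∂A₁/∂z − ∂A₃/∂x = 0
(∇×A)₃ = ∂A₂/∂x − ∂A₁/∂y = -2*x - 6*y*z + 9
∇×A = (6*x*y + 3*y^2 - 6*z, 0, -2*x - 6*y*z + 9)
At (-1, 1, 3): (-21, 0, -7).

(-21, 0, -7)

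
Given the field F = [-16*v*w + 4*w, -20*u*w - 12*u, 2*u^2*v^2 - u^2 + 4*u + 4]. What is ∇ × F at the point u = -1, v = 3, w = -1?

(∇×F)₁ = ∂F₃/∂v − ∂F₂/∂w = 4*u^2*v + 20*u
(∇×F)₂ = ∂F₁/∂w − ∂F₃/∂u = -4*u*v^2 + 2*u - 16*v
(∇×F)₃ = ∂F₂/∂u − ∂F₁/∂v = -4*w - 12
∇×F = (4*u^2*v + 20*u, -4*u*v^2 + 2*u - 16*v, -4*w - 12)
At (-1, 3, -1): (-8, -14, -8).

(-8, -14, -8)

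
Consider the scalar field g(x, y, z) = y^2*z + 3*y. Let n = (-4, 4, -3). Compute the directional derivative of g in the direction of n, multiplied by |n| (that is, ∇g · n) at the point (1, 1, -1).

1

∂g/∂x = 0
∂g/∂y = 2*y*z + 3
∂g/∂z = y^2
∇g at (1, 1, -1) = (0, 1, 1)
∇g · n = (0)(-4) + (1)(4) + (1)(-3) = 1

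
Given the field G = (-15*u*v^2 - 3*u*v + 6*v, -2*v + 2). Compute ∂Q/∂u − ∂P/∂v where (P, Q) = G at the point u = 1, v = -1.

∂G₂/∂u = 0
∂G₁/∂v = -30*u*v - 3*u + 6
Scalar curl = 30*u*v + 3*u - 6
At (1, -1): -33.

-33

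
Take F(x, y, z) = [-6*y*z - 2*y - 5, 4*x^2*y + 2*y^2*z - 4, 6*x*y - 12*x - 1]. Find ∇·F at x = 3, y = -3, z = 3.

0

∂F₁/∂x = 0
∂F₂/∂y = 4*x^2 + 4*y*z
∂F₃/∂z = 0
∇·F = 4*x^2 + 4*y*z
At (3, -3, 3): 0.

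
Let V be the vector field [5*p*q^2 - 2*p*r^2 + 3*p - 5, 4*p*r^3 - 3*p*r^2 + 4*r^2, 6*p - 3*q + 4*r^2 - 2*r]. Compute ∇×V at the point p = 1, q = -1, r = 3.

(-117, -18, 91)

(∇×V)₁ = ∂V₃/∂q − ∂V₂/∂r = -12*p*r^2 + 6*p*r - 8*r - 3
(∇×V)₂ = ∂V₁/∂r − ∂V₃/∂p = -4*p*r - 6
(∇×V)₃ = ∂V₂/∂p − ∂V₁/∂q = -10*p*q + 4*r^3 - 3*r^2
∇×V = (-12*p*r^2 + 6*p*r - 8*r - 3, -4*p*r - 6, -10*p*q + 4*r^3 - 3*r^2)
At (1, -1, 3): (-117, -18, 91).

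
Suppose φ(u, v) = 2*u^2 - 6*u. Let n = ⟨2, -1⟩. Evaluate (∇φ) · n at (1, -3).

∂φ/∂u = 4*u - 6
∂φ/∂v = 0
∇φ at (1, -3) = (-2, 0)
∇φ · n = (-2)(2) + (0)(-1) = -4

-4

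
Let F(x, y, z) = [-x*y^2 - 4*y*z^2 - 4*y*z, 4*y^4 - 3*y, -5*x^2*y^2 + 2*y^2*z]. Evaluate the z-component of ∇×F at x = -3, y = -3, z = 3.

66

(∇×F)_3 = ∂F₂/∂x − ∂F₁/∂y
= 0 − (-2*x*y - 4*z^2 - 4*z)
= 2*x*y + 4*z^2 + 4*z
At (-3, -3, 3): 66.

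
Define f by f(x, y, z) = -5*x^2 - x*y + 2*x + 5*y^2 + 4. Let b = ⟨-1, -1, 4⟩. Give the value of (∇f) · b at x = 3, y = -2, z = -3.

∂f/∂x = -10*x - y + 2
∂f/∂y = -x + 10*y
∂f/∂z = 0
∇f at (3, -2, -3) = (-26, -23, 0)
∇f · b = (-26)(-1) + (-23)(-1) + (0)(4) = 49

49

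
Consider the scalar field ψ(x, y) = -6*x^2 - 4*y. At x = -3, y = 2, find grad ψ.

∂ψ/∂x = -12*x
∂ψ/∂y = -4
∇ψ = (-12*x, -4)
At (-3, 2): (36, -4).

(36, -4)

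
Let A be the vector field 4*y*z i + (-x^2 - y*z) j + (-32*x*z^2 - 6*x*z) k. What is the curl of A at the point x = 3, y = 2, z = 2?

(∇×A)₁ = ∂A₃/∂y − ∂A₂/∂z = y
(∇×A)₂ = ∂A₁/∂z − ∂A₃/∂x = 4*y + 32*z^2 + 6*z
(∇×A)₃ = ∂A₂/∂x − ∂A₁/∂y = -2*x - 4*z
∇×A = (y, 4*y + 32*z^2 + 6*z, -2*x - 4*z)
At (3, 2, 2): (2, 148, -14).

(2, 148, -14)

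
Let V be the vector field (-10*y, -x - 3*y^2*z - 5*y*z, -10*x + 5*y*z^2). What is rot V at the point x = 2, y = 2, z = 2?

(∇×V)₁ = ∂V₃/∂y − ∂V₂/∂z = 3*y^2 + 5*y + 5*z^2
(∇×V)₂ = ∂V₁/∂z − ∂V₃/∂x = 10
(∇×V)₃ = ∂V₂/∂x − ∂V₁/∂y = 9
∇×V = (3*y^2 + 5*y + 5*z^2, 10, 9)
At (2, 2, 2): (42, 10, 9).

(42, 10, 9)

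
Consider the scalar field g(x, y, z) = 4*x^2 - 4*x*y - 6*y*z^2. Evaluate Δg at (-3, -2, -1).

∂²g/∂x² = 8
∂²g/∂y² = 0
∂²g/∂z² = -12*y
∇²g = -12*y + 8
At (-3, -2, -1): 32.

32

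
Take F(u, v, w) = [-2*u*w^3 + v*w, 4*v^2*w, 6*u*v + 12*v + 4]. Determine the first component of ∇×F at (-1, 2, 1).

(∇×F)_1 = ∂F₃/∂v − ∂F₂/∂w
= 6*u + 12 − (4*v^2)
= 6*u - 4*v^2 + 12
At (-1, 2, 1): -10.

-10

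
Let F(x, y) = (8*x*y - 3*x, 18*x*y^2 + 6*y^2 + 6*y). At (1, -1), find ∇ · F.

-53

∂F₁/∂x = 8*y - 3
∂F₂/∂y = 36*x*y + 12*y + 6
∇·F = 36*x*y + 20*y + 3
At (1, -1): -53.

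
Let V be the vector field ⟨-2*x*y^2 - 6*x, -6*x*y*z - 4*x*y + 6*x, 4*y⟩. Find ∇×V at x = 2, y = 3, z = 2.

(∇×V)₁ = ∂V₃/∂y − ∂V₂/∂z = 6*x*y + 4
(∇×V)₂ = ∂V₁/∂z − ∂V₃/∂x = 0
(∇×V)₃ = ∂V₂/∂x − ∂V₁/∂y = 4*x*y - 6*y*z - 4*y + 6
∇×V = (6*x*y + 4, 0, 4*x*y - 6*y*z - 4*y + 6)
At (2, 3, 2): (40, 0, -18).

(40, 0, -18)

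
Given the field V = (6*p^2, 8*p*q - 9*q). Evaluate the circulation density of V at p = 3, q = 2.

∂V₂/∂p = 8*q
∂V₁/∂q = 0
Scalar curl = 8*q
At (3, 2): 16.

16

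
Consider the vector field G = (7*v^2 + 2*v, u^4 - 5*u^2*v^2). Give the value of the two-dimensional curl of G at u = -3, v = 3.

∂G₂/∂u = 4*u^3 - 10*u*v^2
∂G₁/∂v = 14*v + 2
Scalar curl = 4*u^3 - 10*u*v^2 - 14*v - 2
At (-3, 3): 118.

118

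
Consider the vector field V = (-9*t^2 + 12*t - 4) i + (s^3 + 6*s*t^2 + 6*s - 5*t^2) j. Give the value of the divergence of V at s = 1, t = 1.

∂V₁/∂s = 0
∂V₂/∂t = 12*s*t - 10*t
∇·V = 12*s*t - 10*t
At (1, 1): 2.

2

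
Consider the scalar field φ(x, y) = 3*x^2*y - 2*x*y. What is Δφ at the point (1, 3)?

∂²φ/∂x² = 6*y
∂²φ/∂y² = 0
∇²φ = 6*y
At (1, 3): 18.

18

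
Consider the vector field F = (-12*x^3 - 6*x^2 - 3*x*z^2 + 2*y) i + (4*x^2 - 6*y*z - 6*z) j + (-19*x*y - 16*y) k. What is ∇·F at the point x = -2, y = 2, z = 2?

-144

∂F₁/∂x = -36*x^2 - 12*x - 3*z^2
∂F₂/∂y = -6*z
∂F₃/∂z = 0
∇·F = -36*x^2 - 12*x - 3*z^2 - 6*z
At (-2, 2, 2): -144.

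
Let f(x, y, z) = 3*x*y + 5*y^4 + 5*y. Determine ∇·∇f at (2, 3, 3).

540

∂²f/∂x² = 0
∂²f/∂y² = 60*y^2
∂²f/∂z² = 0
∇²f = 60*y^2
At (2, 3, 3): 540.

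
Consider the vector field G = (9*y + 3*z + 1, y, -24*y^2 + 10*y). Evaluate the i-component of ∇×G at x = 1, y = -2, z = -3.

106

(∇×G)_1 = ∂G₃/∂y − ∂G₂/∂z
= -48*y + 10 − (0)
= -48*y + 10
At (1, -2, -3): 106.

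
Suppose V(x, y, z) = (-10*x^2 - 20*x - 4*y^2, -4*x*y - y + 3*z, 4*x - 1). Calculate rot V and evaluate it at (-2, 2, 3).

(-3, -4, 8)

(∇×V)₁ = ∂V₃/∂y − ∂V₂/∂z = -3
(∇×V)₂ = ∂V₁/∂z − ∂V₃/∂x = -4
(∇×V)₃ = ∂V₂/∂x − ∂V₁/∂y = 4*y
∇×V = (-3, -4, 4*y)
At (-2, 2, 3): (-3, -4, 8).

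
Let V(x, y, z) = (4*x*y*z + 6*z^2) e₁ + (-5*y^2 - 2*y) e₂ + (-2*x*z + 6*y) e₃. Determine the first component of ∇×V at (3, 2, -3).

(∇×V)_1 = ∂V₃/∂y − ∂V₂/∂z
= 6 − (0)
= 6
At (3, 2, -3): 6.

6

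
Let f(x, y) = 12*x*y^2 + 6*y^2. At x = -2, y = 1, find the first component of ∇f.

(∇f)_1 = ∂f/∂x = 12*y^2
At (-2, 1): 12.

12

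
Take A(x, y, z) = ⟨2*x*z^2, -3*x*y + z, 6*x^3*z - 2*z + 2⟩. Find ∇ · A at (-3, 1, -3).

-137

∂A₁/∂x = 2*z^2
∂A₂/∂y = -3*x
∂A₃/∂z = 6*x^3 - 2
∇·A = 6*x^3 - 3*x + 2*z^2 - 2
At (-3, 1, -3): -137.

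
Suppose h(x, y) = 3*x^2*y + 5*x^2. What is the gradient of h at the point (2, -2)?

∂h/∂x = 6*x*y + 10*x
∂h/∂y = 3*x^2
∇h = (6*x*y + 10*x, 3*x^2)
At (2, -2): (-4, 12).

(-4, 12)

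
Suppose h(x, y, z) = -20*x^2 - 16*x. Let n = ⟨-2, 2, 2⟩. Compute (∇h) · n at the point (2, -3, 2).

192

∂h/∂x = -40*x - 16
∂h/∂y = 0
∂h/∂z = 0
∇h at (2, -3, 2) = (-96, 0, 0)
∇h · n = (-96)(-2) + (0)(2) + (0)(2) = 192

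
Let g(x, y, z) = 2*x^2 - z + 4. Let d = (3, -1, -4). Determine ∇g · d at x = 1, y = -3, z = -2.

∂g/∂x = 4*x
∂g/∂y = 0
∂g/∂z = -1
∇g at (1, -3, -2) = (4, 0, -1)
∇g · d = (4)(3) + (0)(-1) + (-1)(-4) = 16

16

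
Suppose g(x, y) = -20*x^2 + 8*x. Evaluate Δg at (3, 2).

∂²g/∂x² = -40
∂²g/∂y² = 0
∇²g = -40
At (3, 2): -40.

-40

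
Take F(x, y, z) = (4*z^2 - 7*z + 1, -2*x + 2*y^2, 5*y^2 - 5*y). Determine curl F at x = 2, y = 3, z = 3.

(25, 17, -2)

(∇×F)₁ = ∂F₃/∂y − ∂F₂/∂z = 10*y - 5
(∇×F)₂ = ∂F₁/∂z − ∂F₃/∂x = 8*z - 7
(∇×F)₃ = ∂F₂/∂x − ∂F₁/∂y = -2
∇×F = (10*y - 5, 8*z - 7, -2)
At (2, 3, 3): (25, 17, -2).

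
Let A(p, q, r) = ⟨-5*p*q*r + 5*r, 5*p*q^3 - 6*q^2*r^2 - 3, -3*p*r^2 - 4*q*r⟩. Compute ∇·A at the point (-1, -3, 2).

∂A₁/∂p = -5*q*r
∂A₂/∂q = 15*p*q^2 - 12*q*r^2
∂A₃/∂r = -6*p*r - 4*q
∇·A = 15*p*q^2 - 6*p*r - 12*q*r^2 - 5*q*r - 4*q
At (-1, -3, 2): 63.

63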